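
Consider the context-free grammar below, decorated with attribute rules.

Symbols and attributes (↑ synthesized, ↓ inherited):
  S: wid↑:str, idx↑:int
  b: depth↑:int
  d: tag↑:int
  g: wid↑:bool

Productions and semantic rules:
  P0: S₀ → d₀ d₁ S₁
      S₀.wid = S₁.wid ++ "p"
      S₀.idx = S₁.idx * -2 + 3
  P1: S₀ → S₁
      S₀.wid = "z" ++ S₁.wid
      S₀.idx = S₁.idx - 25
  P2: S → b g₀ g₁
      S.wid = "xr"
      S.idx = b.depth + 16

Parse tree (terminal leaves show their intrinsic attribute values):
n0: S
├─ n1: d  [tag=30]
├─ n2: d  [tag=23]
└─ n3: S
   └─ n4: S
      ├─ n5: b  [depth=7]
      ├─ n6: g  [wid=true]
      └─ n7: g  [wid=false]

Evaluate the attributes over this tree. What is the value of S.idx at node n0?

7

1. n1.tag = 30  [terminal]
2. n2.tag = 23  [terminal]
3. n5.depth = 7  [terminal]
4. n6.wid = true  [terminal]
5. n7.wid = false  [terminal]
6. n4.wid = "xr"  ["xr"]
7. n4.idx = 23  [b.depth + 16]
8. n3.wid = "zxr"  ["z" ++ S₁.wid]
9. n3.idx = -2  [S₁.idx - 25]
10. n0.wid = "zxrp"  [S₁.wid ++ "p"]
11. n0.idx = 7  [S₁.idx * -2 + 3]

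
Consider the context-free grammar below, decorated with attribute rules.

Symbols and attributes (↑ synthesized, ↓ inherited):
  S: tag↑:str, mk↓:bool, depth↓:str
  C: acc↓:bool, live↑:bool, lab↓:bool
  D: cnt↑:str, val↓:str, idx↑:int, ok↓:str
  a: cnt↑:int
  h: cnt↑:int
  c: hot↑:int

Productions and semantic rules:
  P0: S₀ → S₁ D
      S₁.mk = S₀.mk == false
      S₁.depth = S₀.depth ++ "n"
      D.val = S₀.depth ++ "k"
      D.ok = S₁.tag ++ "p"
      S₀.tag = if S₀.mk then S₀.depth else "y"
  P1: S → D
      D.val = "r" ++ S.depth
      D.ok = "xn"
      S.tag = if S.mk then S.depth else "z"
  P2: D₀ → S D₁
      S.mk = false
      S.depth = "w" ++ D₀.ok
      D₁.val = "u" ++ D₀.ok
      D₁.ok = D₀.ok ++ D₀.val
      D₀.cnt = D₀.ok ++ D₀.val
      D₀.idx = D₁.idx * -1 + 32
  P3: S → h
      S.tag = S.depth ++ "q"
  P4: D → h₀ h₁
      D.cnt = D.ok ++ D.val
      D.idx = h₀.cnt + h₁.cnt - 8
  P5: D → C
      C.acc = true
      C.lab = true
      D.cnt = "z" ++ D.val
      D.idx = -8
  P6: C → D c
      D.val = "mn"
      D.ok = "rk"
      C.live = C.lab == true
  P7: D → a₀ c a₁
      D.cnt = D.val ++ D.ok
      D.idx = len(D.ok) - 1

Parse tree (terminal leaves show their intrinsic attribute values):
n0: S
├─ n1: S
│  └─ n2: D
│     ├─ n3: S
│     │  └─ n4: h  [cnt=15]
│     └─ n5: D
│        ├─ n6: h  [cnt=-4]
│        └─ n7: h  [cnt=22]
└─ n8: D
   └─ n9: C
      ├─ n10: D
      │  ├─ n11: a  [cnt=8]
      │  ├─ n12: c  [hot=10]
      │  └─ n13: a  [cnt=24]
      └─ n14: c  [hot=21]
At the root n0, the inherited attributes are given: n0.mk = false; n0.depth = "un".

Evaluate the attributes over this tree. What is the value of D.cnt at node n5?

"xnrunnuxn"

1. n0.mk = false  [given at root]
2. n0.depth = "un"  [given at root]
3. n1.mk = true  [S₀.mk == false]
4. n1.depth = "unn"  [S₀.depth ++ "n"]
5. n2.val = "runn"  ["r" ++ S.depth]
6. n2.ok = "xn"  ["xn"]
7. n3.mk = false  [false]
8. n3.depth = "wxn"  ["w" ++ D₀.ok]
9. n4.cnt = 15  [terminal]
10. n3.tag = "wxnq"  [S.depth ++ "q"]
11. n5.val = "uxn"  ["u" ++ D₀.ok]
12. n5.ok = "xnrunn"  [D₀.ok ++ D₀.val]
13. n6.cnt = -4  [terminal]
14. n7.cnt = 22  [terminal]
15. n5.cnt = "xnrunnuxn"  [D.ok ++ D.val]
16. n5.idx = 10  [h₀.cnt + h₁.cnt - 8]
17. n2.cnt = "xnrunn"  [D₀.ok ++ D₀.val]
18. n2.idx = 22  [D₁.idx * -1 + 32]
19. n1.tag = "unn"  [if S.mk then S.depth else "z"]
20. n8.val = "unk"  [S₀.depth ++ "k"]
21. n8.ok = "unnp"  [S₁.tag ++ "p"]
22. n9.acc = true  [true]
23. n9.lab = true  [true]
24. n10.val = "mn"  ["mn"]
25. n10.ok = "rk"  ["rk"]
26. n11.cnt = 8  [terminal]
27. n12.hot = 10  [terminal]
28. n13.cnt = 24  [terminal]
29. n10.cnt = "mnrk"  [D.val ++ D.ok]
30. n10.idx = 1  [len(D.ok) - 1]
31. n14.hot = 21  [terminal]
32. n9.live = true  [C.lab == true]
33. n8.cnt = "zunk"  ["z" ++ D.val]
34. n8.idx = -8  [-8]
35. n0.tag = "y"  [if S₀.mk then S₀.depth else "y"]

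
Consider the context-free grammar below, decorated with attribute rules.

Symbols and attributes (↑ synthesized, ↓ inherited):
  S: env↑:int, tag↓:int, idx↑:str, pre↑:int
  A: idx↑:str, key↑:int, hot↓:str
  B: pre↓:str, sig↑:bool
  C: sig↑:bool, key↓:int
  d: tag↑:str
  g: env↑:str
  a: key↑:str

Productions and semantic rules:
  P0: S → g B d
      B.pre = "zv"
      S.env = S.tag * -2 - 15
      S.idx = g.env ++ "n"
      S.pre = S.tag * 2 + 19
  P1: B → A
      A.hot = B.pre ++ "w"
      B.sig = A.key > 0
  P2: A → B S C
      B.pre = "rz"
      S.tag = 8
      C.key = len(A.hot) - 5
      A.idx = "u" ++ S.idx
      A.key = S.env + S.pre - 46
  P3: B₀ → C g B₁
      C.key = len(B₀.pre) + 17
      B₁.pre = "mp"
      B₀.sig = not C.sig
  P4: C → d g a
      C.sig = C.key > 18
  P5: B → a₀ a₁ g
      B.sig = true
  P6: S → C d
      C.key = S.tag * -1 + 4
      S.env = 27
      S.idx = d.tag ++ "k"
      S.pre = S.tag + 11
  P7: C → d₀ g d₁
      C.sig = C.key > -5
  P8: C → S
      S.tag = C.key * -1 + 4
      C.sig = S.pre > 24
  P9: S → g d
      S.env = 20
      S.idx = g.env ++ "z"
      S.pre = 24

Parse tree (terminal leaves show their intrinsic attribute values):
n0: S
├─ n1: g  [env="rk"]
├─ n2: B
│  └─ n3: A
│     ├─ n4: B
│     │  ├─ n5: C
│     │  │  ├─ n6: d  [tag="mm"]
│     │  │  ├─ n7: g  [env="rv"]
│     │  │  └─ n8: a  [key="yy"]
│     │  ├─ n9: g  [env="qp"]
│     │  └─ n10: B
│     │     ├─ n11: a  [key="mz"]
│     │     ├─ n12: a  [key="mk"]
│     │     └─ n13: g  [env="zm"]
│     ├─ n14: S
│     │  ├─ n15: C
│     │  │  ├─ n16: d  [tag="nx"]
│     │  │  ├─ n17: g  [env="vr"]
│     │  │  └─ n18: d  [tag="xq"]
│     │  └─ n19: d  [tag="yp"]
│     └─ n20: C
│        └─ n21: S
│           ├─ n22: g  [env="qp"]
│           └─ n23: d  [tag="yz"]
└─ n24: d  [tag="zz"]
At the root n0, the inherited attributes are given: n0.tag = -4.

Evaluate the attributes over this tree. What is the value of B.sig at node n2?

1. n0.tag = -4  [given at root]
2. n1.env = "rk"  [terminal]
3. n2.pre = "zv"  ["zv"]
4. n3.hot = "zvw"  [B.pre ++ "w"]
5. n4.pre = "rz"  ["rz"]
6. n5.key = 19  [len(B₀.pre) + 17]
7. n6.tag = "mm"  [terminal]
8. n7.env = "rv"  [terminal]
9. n8.key = "yy"  [terminal]
10. n5.sig = true  [C.key > 18]
11. n9.env = "qp"  [terminal]
12. n10.pre = "mp"  ["mp"]
13. n11.key = "mz"  [terminal]
14. n12.key = "mk"  [terminal]
15. n13.env = "zm"  [terminal]
16. n10.sig = true  [true]
17. n4.sig = false  [not C.sig]
18. n14.tag = 8  [8]
19. n15.key = -4  [S.tag * -1 + 4]
20. n16.tag = "nx"  [terminal]
21. n17.env = "vr"  [terminal]
22. n18.tag = "xq"  [terminal]
23. n15.sig = true  [C.key > -5]
24. n19.tag = "yp"  [terminal]
25. n14.env = 27  [27]
26. n14.idx = "ypk"  [d.tag ++ "k"]
27. n14.pre = 19  [S.tag + 11]
28. n20.key = -2  [len(A.hot) - 5]
29. n21.tag = 6  [C.key * -1 + 4]
30. n22.env = "qp"  [terminal]
31. n23.tag = "yz"  [terminal]
32. n21.env = 20  [20]
33. n21.idx = "qpz"  [g.env ++ "z"]
34. n21.pre = 24  [24]
35. n20.sig = false  [S.pre > 24]
36. n3.idx = "uypk"  ["u" ++ S.idx]
37. n3.key = 0  [S.env + S.pre - 46]
38. n2.sig = false  [A.key > 0]
39. n24.tag = "zz"  [terminal]
40. n0.env = -7  [S.tag * -2 - 15]
41. n0.idx = "rkn"  [g.env ++ "n"]
42. n0.pre = 11  [S.tag * 2 + 19]

false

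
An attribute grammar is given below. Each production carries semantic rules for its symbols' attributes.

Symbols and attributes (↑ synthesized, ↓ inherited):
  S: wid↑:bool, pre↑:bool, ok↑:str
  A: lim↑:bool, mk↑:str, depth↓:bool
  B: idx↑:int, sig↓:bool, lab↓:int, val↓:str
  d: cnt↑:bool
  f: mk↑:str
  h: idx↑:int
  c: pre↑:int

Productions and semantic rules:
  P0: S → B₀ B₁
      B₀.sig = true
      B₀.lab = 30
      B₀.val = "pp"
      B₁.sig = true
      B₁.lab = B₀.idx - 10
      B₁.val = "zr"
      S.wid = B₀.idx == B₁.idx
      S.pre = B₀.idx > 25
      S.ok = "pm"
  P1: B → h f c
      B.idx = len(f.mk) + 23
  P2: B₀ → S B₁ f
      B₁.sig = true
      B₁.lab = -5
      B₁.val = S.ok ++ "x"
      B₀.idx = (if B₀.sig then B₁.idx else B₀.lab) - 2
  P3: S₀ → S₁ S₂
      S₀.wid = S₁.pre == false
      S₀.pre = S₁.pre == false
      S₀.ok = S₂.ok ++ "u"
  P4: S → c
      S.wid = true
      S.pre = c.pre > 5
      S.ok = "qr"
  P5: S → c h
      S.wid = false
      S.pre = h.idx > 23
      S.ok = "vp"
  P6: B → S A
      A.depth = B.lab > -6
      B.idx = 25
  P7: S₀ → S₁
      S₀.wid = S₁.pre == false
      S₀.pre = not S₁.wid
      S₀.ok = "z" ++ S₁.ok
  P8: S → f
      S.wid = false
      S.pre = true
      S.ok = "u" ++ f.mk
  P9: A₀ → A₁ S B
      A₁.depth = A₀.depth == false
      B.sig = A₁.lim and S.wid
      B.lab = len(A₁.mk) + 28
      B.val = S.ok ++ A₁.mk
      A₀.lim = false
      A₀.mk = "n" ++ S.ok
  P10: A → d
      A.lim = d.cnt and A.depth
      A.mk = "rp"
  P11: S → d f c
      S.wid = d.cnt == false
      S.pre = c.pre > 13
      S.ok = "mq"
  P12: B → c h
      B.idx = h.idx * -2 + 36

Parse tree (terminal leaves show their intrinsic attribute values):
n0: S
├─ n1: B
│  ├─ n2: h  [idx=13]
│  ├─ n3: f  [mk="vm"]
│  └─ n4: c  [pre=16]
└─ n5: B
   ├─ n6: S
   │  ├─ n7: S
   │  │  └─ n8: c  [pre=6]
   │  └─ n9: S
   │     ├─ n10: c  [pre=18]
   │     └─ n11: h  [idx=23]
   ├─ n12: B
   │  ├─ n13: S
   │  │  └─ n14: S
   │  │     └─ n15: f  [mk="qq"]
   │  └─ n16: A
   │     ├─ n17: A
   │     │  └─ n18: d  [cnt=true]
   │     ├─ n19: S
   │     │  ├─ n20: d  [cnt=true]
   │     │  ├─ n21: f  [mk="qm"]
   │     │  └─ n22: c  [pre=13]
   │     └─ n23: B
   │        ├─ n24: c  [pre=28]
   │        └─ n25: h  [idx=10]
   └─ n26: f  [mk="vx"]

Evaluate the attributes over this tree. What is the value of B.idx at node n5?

1. n1.sig = true  [true]
2. n1.lab = 30  [30]
3. n1.val = "pp"  ["pp"]
4. n2.idx = 13  [terminal]
5. n3.mk = "vm"  [terminal]
6. n4.pre = 16  [terminal]
7. n1.idx = 25  [len(f.mk) + 23]
8. n5.sig = true  [true]
9. n5.lab = 15  [B₀.idx - 10]
10. n5.val = "zr"  ["zr"]
11. n8.pre = 6  [terminal]
12. n7.wid = true  [true]
13. n7.pre = true  [c.pre > 5]
14. n7.ok = "qr"  ["qr"]
15. n10.pre = 18  [terminal]
16. n11.idx = 23  [terminal]
17. n9.wid = false  [false]
18. n9.pre = false  [h.idx > 23]
19. n9.ok = "vp"  ["vp"]
20. n6.wid = false  [S₁.pre == false]
21. n6.pre = false  [S₁.pre == false]
22. n6.ok = "vpu"  [S₂.ok ++ "u"]
23. n12.sig = true  [true]
24. n12.lab = -5  [-5]
25. n12.val = "vpux"  [S.ok ++ "x"]
26. n15.mk = "qq"  [terminal]
27. n14.wid = false  [false]
28. n14.pre = true  [true]
29. n14.ok = "uqq"  ["u" ++ f.mk]
30. n13.wid = false  [S₁.pre == false]
31. n13.pre = true  [not S₁.wid]
32. n13.ok = "zuqq"  ["z" ++ S₁.ok]
33. n16.depth = true  [B.lab > -6]
34. n17.depth = false  [A₀.depth == false]
35. n18.cnt = true  [terminal]
36. n17.lim = false  [d.cnt and A.depth]
37. n17.mk = "rp"  ["rp"]
38. n20.cnt = true  [terminal]
39. n21.mk = "qm"  [terminal]
40. n22.pre = 13  [terminal]
41. n19.wid = false  [d.cnt == false]
42. n19.pre = false  [c.pre > 13]
43. n19.ok = "mq"  ["mq"]
44. n23.sig = false  [A₁.lim and S.wid]
45. n23.lab = 30  [len(A₁.mk) + 28]
46. n23.val = "mqrp"  [S.ok ++ A₁.mk]
47. n24.pre = 28  [terminal]
48. n25.idx = 10  [terminal]
49. n23.idx = 16  [h.idx * -2 + 36]
50. n16.lim = false  [false]
51. n16.mk = "nmq"  ["n" ++ S.ok]
52. n12.idx = 25  [25]
53. n26.mk = "vx"  [terminal]
54. n5.idx = 23  [(if B₀.sig then B₁.idx else B₀.lab) - 2]
55. n0.wid = false  [B₀.idx == B₁.idx]
56. n0.pre = false  [B₀.idx > 25]
57. n0.ok = "pm"  ["pm"]

23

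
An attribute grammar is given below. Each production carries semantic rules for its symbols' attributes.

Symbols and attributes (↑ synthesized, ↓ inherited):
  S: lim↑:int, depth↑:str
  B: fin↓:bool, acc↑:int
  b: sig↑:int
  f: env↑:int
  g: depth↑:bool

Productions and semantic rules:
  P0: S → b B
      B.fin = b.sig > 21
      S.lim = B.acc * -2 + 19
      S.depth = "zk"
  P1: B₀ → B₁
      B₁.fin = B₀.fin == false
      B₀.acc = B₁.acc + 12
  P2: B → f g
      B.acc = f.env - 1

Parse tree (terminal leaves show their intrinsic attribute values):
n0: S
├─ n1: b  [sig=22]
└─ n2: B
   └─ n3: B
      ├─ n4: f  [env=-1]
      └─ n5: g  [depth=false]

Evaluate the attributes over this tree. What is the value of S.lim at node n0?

1. n1.sig = 22  [terminal]
2. n2.fin = true  [b.sig > 21]
3. n3.fin = false  [B₀.fin == false]
4. n4.env = -1  [terminal]
5. n5.depth = false  [terminal]
6. n3.acc = -2  [f.env - 1]
7. n2.acc = 10  [B₁.acc + 12]
8. n0.lim = -1  [B.acc * -2 + 19]
9. n0.depth = "zk"  ["zk"]

-1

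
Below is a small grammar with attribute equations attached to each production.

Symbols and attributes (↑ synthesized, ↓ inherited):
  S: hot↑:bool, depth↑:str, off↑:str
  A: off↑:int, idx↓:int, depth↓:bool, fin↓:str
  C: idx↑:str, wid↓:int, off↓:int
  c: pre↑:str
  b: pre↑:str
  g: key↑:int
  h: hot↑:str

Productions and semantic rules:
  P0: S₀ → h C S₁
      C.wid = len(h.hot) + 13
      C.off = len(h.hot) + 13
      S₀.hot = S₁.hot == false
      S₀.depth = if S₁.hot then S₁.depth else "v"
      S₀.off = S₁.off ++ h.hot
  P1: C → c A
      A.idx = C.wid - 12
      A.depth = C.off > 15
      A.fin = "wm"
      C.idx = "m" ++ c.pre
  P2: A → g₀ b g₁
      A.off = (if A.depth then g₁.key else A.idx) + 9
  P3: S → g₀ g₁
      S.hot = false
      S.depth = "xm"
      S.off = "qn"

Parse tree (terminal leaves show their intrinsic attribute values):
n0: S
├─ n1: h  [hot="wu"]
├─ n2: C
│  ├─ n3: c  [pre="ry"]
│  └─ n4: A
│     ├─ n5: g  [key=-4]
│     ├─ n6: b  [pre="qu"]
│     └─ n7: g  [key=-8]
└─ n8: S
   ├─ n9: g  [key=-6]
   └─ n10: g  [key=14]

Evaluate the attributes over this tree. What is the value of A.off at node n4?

12

1. n1.hot = "wu"  [terminal]
2. n2.wid = 15  [len(h.hot) + 13]
3. n2.off = 15  [len(h.hot) + 13]
4. n3.pre = "ry"  [terminal]
5. n4.idx = 3  [C.wid - 12]
6. n4.depth = false  [C.off > 15]
7. n4.fin = "wm"  ["wm"]
8. n5.key = -4  [terminal]
9. n6.pre = "qu"  [terminal]
10. n7.key = -8  [terminal]
11. n4.off = 12  [(if A.depth then g₁.key else A.idx) + 9]
12. n2.idx = "mry"  ["m" ++ c.pre]
13. n9.key = -6  [terminal]
14. n10.key = 14  [terminal]
15. n8.hot = false  [false]
16. n8.depth = "xm"  ["xm"]
17. n8.off = "qn"  ["qn"]
18. n0.hot = true  [S₁.hot == false]
19. n0.depth = "v"  [if S₁.hot then S₁.depth else "v"]
20. n0.off = "qnwu"  [S₁.off ++ h.hot]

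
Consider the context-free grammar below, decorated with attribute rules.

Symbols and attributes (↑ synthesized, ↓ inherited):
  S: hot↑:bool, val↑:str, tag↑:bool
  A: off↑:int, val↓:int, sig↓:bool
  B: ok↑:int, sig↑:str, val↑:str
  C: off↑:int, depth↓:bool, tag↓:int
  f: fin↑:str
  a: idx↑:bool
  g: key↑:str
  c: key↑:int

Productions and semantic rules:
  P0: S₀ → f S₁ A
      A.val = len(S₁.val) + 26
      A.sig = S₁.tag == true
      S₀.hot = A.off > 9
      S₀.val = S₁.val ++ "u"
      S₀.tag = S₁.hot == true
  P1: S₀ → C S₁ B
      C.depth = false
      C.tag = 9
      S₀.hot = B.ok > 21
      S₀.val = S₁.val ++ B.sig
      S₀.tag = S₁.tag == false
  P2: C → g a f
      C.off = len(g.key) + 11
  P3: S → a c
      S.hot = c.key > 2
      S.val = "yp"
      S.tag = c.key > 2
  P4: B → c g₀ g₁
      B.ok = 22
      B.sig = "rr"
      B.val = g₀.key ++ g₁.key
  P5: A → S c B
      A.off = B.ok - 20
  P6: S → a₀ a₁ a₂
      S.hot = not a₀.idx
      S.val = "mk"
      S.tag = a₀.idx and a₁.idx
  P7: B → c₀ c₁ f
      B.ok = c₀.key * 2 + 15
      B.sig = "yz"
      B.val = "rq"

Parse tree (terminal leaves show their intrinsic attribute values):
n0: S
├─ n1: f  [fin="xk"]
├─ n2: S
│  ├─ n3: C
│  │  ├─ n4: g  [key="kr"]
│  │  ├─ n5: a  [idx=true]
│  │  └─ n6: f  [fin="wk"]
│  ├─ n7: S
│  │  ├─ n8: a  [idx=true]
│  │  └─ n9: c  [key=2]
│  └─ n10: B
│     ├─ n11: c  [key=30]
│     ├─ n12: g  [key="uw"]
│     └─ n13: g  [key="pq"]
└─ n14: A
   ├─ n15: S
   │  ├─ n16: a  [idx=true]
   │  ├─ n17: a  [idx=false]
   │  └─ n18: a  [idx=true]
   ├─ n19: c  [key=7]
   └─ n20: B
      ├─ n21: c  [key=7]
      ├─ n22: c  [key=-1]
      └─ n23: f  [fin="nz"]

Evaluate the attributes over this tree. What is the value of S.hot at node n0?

1. n1.fin = "xk"  [terminal]
2. n3.depth = false  [false]
3. n3.tag = 9  [9]
4. n4.key = "kr"  [terminal]
5. n5.idx = true  [terminal]
6. n6.fin = "wk"  [terminal]
7. n3.off = 13  [len(g.key) + 11]
8. n8.idx = true  [terminal]
9. n9.key = 2  [terminal]
10. n7.hot = false  [c.key > 2]
11. n7.val = "yp"  ["yp"]
12. n7.tag = false  [c.key > 2]
13. n11.key = 30  [terminal]
14. n12.key = "uw"  [terminal]
15. n13.key = "pq"  [terminal]
16. n10.ok = 22  [22]
17. n10.sig = "rr"  ["rr"]
18. n10.val = "uwpq"  [g₀.key ++ g₁.key]
19. n2.hot = true  [B.ok > 21]
20. n2.val = "yprr"  [S₁.val ++ B.sig]
21. n2.tag = true  [S₁.tag == false]
22. n14.val = 30  [len(S₁.val) + 26]
23. n14.sig = true  [S₁.tag == true]
24. n16.idx = true  [terminal]
25. n17.idx = false  [terminal]
26. n18.idx = true  [terminal]
27. n15.hot = false  [not a₀.idx]
28. n15.val = "mk"  ["mk"]
29. n15.tag = false  [a₀.idx and a₁.idx]
30. n19.key = 7  [terminal]
31. n21.key = 7  [terminal]
32. n22.key = -1  [terminal]
33. n23.fin = "nz"  [terminal]
34. n20.ok = 29  [c₀.key * 2 + 15]
35. n20.sig = "yz"  ["yz"]
36. n20.val = "rq"  ["rq"]
37. n14.off = 9  [B.ok - 20]
38. n0.hot = false  [A.off > 9]
39. n0.val = "yprru"  [S₁.val ++ "u"]
40. n0.tag = true  [S₁.hot == true]

false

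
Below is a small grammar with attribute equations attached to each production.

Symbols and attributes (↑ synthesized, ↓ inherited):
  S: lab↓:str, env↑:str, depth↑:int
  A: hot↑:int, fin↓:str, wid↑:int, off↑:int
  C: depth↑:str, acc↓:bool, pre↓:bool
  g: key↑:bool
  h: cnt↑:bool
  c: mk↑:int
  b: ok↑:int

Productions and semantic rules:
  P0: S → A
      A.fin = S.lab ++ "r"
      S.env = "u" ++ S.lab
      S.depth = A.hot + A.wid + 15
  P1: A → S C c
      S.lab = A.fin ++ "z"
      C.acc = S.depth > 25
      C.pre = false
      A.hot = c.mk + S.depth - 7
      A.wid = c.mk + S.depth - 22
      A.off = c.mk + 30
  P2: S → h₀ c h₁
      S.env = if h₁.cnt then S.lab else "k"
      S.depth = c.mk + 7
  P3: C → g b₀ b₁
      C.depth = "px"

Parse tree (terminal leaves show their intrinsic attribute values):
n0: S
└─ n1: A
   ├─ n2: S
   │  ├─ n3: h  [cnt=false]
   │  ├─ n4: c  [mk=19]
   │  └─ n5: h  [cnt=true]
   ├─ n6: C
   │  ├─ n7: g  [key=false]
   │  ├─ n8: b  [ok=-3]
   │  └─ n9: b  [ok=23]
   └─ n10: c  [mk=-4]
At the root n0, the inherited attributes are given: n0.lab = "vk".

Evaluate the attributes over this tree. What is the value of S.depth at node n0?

1. n0.lab = "vk"  [given at root]
2. n1.fin = "vkr"  [S.lab ++ "r"]
3. n2.lab = "vkrz"  [A.fin ++ "z"]
4. n3.cnt = false  [terminal]
5. n4.mk = 19  [terminal]
6. n5.cnt = true  [terminal]
7. n2.env = "vkrz"  [if h₁.cnt then S.lab else "k"]
8. n2.depth = 26  [c.mk + 7]
9. n6.acc = true  [S.depth > 25]
10. n6.pre = false  [false]
11. n7.key = false  [terminal]
12. n8.ok = -3  [terminal]
13. n9.ok = 23  [terminal]
14. n6.depth = "px"  ["px"]
15. n10.mk = -4  [terminal]
16. n1.hot = 15  [c.mk + S.depth - 7]
17. n1.wid = 0  [c.mk + S.depth - 22]
18. n1.off = 26  [c.mk + 30]
19. n0.env = "uvk"  ["u" ++ S.lab]
20. n0.depth = 30  [A.hot + A.wid + 15]

30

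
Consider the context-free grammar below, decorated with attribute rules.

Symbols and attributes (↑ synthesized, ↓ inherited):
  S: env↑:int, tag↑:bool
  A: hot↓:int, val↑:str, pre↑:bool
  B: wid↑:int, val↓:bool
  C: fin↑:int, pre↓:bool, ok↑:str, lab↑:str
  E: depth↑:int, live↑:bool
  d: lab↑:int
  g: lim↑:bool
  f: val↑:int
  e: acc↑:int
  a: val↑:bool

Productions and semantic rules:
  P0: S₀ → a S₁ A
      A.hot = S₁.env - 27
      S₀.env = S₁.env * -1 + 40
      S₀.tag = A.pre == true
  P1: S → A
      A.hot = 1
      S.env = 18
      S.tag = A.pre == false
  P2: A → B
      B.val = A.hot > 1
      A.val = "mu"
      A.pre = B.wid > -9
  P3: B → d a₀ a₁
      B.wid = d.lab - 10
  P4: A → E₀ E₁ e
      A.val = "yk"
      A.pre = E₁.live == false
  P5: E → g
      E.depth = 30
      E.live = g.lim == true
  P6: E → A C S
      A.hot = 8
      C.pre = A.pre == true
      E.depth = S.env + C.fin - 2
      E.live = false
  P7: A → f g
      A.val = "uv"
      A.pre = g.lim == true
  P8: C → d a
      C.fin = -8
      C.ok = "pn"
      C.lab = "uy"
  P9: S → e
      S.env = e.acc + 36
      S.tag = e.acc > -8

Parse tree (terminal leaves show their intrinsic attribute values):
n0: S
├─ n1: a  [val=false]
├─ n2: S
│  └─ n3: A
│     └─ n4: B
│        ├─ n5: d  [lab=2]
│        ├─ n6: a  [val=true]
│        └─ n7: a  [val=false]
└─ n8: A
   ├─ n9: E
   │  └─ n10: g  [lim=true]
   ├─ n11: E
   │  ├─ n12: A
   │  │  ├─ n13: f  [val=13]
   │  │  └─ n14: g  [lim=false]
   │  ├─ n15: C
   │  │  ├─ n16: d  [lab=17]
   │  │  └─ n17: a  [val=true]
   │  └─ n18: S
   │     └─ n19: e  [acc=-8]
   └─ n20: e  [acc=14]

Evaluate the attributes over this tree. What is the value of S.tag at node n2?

false

1. n1.val = false  [terminal]
2. n3.hot = 1  [1]
3. n4.val = false  [A.hot > 1]
4. n5.lab = 2  [terminal]
5. n6.val = true  [terminal]
6. n7.val = false  [terminal]
7. n4.wid = -8  [d.lab - 10]
8. n3.val = "mu"  ["mu"]
9. n3.pre = true  [B.wid > -9]
10. n2.env = 18  [18]
11. n2.tag = false  [A.pre == false]
12. n8.hot = -9  [S₁.env - 27]
13. n10.lim = true  [terminal]
14. n9.depth = 30  [30]
15. n9.live = true  [g.lim == true]
16. n12.hot = 8  [8]
17. n13.val = 13  [terminal]
18. n14.lim = false  [terminal]
19. n12.val = "uv"  ["uv"]
20. n12.pre = false  [g.lim == true]
21. n15.pre = false  [A.pre == true]
22. n16.lab = 17  [terminal]
23. n17.val = true  [terminal]
24. n15.fin = -8  [-8]
25. n15.ok = "pn"  ["pn"]
26. n15.lab = "uy"  ["uy"]
27. n19.acc = -8  [terminal]
28. n18.env = 28  [e.acc + 36]
29. n18.tag = false  [e.acc > -8]
30. n11.depth = 18  [S.env + C.fin - 2]
31. n11.live = false  [false]
32. n20.acc = 14  [terminal]
33. n8.val = "yk"  ["yk"]
34. n8.pre = true  [E₁.live == false]
35. n0.env = 22  [S₁.env * -1 + 40]
36. n0.tag = true  [A.pre == true]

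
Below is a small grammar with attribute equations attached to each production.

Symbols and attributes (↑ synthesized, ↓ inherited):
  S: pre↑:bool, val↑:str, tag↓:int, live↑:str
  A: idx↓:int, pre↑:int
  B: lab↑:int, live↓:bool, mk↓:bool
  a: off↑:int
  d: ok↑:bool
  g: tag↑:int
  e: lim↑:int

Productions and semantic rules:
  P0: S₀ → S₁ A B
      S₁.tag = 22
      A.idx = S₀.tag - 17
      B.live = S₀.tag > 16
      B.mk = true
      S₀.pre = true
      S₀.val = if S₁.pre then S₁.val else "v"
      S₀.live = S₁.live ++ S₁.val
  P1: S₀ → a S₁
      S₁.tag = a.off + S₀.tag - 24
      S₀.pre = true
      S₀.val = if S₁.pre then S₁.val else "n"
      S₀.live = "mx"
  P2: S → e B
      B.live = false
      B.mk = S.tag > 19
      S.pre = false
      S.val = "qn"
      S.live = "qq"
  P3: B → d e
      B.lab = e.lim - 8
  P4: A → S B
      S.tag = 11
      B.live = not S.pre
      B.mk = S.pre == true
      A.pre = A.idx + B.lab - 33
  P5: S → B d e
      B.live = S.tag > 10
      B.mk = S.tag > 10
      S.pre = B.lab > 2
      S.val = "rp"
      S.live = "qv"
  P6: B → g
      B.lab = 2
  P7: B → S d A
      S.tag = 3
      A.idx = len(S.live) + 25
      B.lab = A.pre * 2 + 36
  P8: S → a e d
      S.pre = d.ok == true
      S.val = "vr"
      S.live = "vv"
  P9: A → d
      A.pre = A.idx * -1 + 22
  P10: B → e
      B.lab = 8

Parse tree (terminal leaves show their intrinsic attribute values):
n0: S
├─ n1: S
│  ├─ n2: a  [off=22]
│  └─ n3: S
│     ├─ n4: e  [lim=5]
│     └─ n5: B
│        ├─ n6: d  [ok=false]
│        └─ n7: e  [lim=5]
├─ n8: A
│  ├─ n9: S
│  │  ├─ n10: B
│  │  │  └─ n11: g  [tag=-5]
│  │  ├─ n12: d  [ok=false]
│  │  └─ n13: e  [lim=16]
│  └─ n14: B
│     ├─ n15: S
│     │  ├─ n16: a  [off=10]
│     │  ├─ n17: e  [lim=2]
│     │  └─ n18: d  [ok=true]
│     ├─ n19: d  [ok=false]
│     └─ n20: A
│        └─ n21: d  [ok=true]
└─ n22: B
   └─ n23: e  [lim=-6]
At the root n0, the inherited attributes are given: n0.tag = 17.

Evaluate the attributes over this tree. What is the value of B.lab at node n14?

26

1. n0.tag = 17  [given at root]
2. n1.tag = 22  [22]
3. n2.off = 22  [terminal]
4. n3.tag = 20  [a.off + S₀.tag - 24]
5. n4.lim = 5  [terminal]
6. n5.live = false  [false]
7. n5.mk = true  [S.tag > 19]
8. n6.ok = false  [terminal]
9. n7.lim = 5  [terminal]
10. n5.lab = -3  [e.lim - 8]
11. n3.pre = false  [false]
12. n3.val = "qn"  ["qn"]
13. n3.live = "qq"  ["qq"]
14. n1.pre = true  [true]
15. n1.val = "n"  [if S₁.pre then S₁.val else "n"]
16. n1.live = "mx"  ["mx"]
17. n8.idx = 0  [S₀.tag - 17]
18. n9.tag = 11  [11]
19. n10.live = true  [S.tag > 10]
20. n10.mk = true  [S.tag > 10]
21. n11.tag = -5  [terminal]
22. n10.lab = 2  [2]
23. n12.ok = false  [terminal]
24. n13.lim = 16  [terminal]
25. n9.pre = false  [B.lab > 2]
26. n9.val = "rp"  ["rp"]
27. n9.live = "qv"  ["qv"]
28. n14.live = true  [not S.pre]
29. n14.mk = false  [S.pre == true]
30. n15.tag = 3  [3]
31. n16.off = 10  [terminal]
32. n17.lim = 2  [terminal]
33. n18.ok = true  [terminal]
34. n15.pre = true  [d.ok == true]
35. n15.val = "vr"  ["vr"]
36. n15.live = "vv"  ["vv"]
37. n19.ok = false  [terminal]
38. n20.idx = 27  [len(S.live) + 25]
39. n21.ok = true  [terminal]
40. n20.pre = -5  [A.idx * -1 + 22]
41. n14.lab = 26  [A.pre * 2 + 36]
42. n8.pre = -7  [A.idx + B.lab - 33]
43. n22.live = true  [S₀.tag > 16]
44. n22.mk = true  [true]
45. n23.lim = -6  [terminal]
46. n22.lab = 8  [8]
47. n0.pre = true  [true]
48. n0.val = "n"  [if S₁.pre then S₁.val else "v"]
49. n0.live = "mxn"  [S₁.live ++ S₁.val]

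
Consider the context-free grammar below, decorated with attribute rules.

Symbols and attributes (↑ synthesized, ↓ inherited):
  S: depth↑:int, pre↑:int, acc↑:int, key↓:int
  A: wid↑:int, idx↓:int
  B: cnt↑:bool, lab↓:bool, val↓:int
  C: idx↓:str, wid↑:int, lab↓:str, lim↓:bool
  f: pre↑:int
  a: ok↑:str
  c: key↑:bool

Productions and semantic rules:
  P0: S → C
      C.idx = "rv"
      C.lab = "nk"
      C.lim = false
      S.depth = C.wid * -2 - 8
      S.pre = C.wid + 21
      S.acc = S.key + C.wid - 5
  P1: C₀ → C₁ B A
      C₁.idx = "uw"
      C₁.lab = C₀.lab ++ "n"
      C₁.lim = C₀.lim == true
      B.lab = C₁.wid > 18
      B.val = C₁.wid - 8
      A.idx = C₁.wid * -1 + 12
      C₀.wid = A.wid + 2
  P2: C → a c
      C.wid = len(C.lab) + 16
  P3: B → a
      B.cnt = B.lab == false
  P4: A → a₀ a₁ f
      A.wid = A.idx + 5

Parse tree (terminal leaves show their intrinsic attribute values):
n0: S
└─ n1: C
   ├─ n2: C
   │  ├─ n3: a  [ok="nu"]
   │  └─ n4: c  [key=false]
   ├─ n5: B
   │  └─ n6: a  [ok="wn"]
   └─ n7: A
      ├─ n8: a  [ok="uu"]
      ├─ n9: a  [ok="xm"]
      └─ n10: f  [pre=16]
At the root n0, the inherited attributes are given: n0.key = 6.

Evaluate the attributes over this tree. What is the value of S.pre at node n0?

1. n0.key = 6  [given at root]
2. n1.idx = "rv"  ["rv"]
3. n1.lab = "nk"  ["nk"]
4. n1.lim = false  [false]
5. n2.idx = "uw"  ["uw"]
6. n2.lab = "nkn"  [C₀.lab ++ "n"]
7. n2.lim = false  [C₀.lim == true]
8. n3.ok = "nu"  [terminal]
9. n4.key = false  [terminal]
10. n2.wid = 19  [len(C.lab) + 16]
11. n5.lab = true  [C₁.wid > 18]
12. n5.val = 11  [C₁.wid - 8]
13. n6.ok = "wn"  [terminal]
14. n5.cnt = false  [B.lab == false]
15. n7.idx = -7  [C₁.wid * -1 + 12]
16. n8.ok = "uu"  [terminal]
17. n9.ok = "xm"  [terminal]
18. n10.pre = 16  [terminal]
19. n7.wid = -2  [A.idx + 5]
20. n1.wid = 0  [A.wid + 2]
21. n0.depth = -8  [C.wid * -2 - 8]
22. n0.pre = 21  [C.wid + 21]
23. n0.acc = 1  [S.key + C.wid - 5]

21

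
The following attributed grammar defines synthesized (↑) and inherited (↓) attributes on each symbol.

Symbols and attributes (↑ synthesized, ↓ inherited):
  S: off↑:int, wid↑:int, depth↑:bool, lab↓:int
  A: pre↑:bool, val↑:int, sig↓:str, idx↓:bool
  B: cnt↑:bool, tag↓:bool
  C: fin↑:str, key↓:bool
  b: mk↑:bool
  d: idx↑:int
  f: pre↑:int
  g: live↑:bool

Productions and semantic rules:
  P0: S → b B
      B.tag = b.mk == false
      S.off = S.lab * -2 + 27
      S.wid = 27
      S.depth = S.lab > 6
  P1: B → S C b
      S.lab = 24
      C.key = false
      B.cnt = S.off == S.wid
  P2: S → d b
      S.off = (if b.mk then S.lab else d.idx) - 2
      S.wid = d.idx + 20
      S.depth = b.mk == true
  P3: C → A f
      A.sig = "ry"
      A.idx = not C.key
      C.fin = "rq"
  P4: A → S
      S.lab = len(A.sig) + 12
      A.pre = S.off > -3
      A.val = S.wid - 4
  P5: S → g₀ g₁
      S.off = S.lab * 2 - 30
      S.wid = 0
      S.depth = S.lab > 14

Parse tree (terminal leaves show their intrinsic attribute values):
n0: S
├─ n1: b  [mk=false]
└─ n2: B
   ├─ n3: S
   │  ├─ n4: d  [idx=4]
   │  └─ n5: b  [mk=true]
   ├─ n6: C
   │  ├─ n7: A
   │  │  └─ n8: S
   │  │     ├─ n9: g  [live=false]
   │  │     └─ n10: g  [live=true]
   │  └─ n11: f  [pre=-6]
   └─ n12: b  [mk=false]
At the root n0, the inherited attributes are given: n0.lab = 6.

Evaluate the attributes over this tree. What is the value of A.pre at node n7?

true

1. n0.lab = 6  [given at root]
2. n1.mk = false  [terminal]
3. n2.tag = true  [b.mk == false]
4. n3.lab = 24  [24]
5. n4.idx = 4  [terminal]
6. n5.mk = true  [terminal]
7. n3.off = 22  [(if b.mk then S.lab else d.idx) - 2]
8. n3.wid = 24  [d.idx + 20]
9. n3.depth = true  [b.mk == true]
10. n6.key = false  [false]
11. n7.sig = "ry"  ["ry"]
12. n7.idx = true  [not C.key]
13. n8.lab = 14  [len(A.sig) + 12]
14. n9.live = false  [terminal]
15. n10.live = true  [terminal]
16. n8.off = -2  [S.lab * 2 - 30]
17. n8.wid = 0  [0]
18. n8.depth = false  [S.lab > 14]
19. n7.pre = true  [S.off > -3]
20. n7.val = -4  [S.wid - 4]
21. n11.pre = -6  [terminal]
22. n6.fin = "rq"  ["rq"]
23. n12.mk = false  [terminal]
24. n2.cnt = false  [S.off == S.wid]
25. n0.off = 15  [S.lab * -2 + 27]
26. n0.wid = 27  [27]
27. n0.depth = false  [S.lab > 6]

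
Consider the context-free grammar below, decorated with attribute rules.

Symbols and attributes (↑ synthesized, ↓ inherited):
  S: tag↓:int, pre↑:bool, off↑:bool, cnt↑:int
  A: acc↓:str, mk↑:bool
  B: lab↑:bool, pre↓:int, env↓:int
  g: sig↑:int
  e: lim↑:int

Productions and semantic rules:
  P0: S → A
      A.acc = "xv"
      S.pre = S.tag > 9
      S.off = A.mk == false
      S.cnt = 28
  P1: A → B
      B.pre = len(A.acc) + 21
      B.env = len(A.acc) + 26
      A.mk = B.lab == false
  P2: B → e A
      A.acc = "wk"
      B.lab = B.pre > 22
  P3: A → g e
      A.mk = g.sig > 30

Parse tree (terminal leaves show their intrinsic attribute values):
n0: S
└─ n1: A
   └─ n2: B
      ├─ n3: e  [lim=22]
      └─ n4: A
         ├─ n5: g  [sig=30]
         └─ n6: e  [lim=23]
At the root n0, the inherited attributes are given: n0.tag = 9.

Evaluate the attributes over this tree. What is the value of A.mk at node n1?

false

1. n0.tag = 9  [given at root]
2. n1.acc = "xv"  ["xv"]
3. n2.pre = 23  [len(A.acc) + 21]
4. n2.env = 28  [len(A.acc) + 26]
5. n3.lim = 22  [terminal]
6. n4.acc = "wk"  ["wk"]
7. n5.sig = 30  [terminal]
8. n6.lim = 23  [terminal]
9. n4.mk = false  [g.sig > 30]
10. n2.lab = true  [B.pre > 22]
11. n1.mk = false  [B.lab == false]
12. n0.pre = false  [S.tag > 9]
13. n0.off = true  [A.mk == false]
14. n0.cnt = 28  [28]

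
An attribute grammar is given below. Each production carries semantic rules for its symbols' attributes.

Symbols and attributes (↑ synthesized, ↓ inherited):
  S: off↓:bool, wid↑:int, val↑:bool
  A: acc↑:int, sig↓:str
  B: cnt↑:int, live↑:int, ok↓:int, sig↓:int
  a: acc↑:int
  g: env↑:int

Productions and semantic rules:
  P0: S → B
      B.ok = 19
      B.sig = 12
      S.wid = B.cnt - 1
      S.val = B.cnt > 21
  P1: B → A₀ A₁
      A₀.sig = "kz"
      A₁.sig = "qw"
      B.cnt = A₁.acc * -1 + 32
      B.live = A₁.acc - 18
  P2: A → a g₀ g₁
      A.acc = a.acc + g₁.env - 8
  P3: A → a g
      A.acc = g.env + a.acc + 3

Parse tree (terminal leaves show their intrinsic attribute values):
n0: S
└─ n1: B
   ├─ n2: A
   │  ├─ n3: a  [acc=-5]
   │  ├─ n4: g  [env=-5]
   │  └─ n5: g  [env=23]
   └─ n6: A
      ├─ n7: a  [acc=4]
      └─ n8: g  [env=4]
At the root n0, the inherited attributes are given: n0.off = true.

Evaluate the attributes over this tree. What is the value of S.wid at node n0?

20

1. n0.off = true  [given at root]
2. n1.ok = 19  [19]
3. n1.sig = 12  [12]
4. n2.sig = "kz"  ["kz"]
5. n3.acc = -5  [terminal]
6. n4.env = -5  [terminal]
7. n5.env = 23  [terminal]
8. n2.acc = 10  [a.acc + g₁.env - 8]
9. n6.sig = "qw"  ["qw"]
10. n7.acc = 4  [terminal]
11. n8.env = 4  [terminal]
12. n6.acc = 11  [g.env + a.acc + 3]
13. n1.cnt = 21  [A₁.acc * -1 + 32]
14. n1.live = -7  [A₁.acc - 18]
15. n0.wid = 20  [B.cnt - 1]
16. n0.val = false  [B.cnt > 21]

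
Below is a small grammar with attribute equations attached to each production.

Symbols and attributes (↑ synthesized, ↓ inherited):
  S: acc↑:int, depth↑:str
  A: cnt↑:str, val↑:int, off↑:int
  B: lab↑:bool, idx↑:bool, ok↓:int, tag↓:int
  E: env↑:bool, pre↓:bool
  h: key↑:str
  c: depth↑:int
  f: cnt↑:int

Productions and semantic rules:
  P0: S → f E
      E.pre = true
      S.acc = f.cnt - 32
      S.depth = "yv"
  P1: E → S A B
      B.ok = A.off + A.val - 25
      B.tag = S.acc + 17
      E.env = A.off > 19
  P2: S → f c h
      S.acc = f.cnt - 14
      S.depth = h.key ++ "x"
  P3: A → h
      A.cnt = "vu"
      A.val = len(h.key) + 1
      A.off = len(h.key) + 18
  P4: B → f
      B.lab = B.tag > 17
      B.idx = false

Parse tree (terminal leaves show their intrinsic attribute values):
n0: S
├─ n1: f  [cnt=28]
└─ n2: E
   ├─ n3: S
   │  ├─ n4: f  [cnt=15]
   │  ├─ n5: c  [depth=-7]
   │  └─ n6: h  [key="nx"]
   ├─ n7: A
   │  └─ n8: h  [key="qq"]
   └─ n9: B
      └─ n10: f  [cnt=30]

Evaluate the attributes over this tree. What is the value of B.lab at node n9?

1. n1.cnt = 28  [terminal]
2. n2.pre = true  [true]
3. n4.cnt = 15  [terminal]
4. n5.depth = -7  [terminal]
5. n6.key = "nx"  [terminal]
6. n3.acc = 1  [f.cnt - 14]
7. n3.depth = "nxx"  [h.key ++ "x"]
8. n8.key = "qq"  [terminal]
9. n7.cnt = "vu"  ["vu"]
10. n7.val = 3  [len(h.key) + 1]
11. n7.off = 20  [len(h.key) + 18]
12. n9.ok = -2  [A.off + A.val - 25]
13. n9.tag = 18  [S.acc + 17]
14. n10.cnt = 30  [terminal]
15. n9.lab = true  [B.tag > 17]
16. n9.idx = false  [false]
17. n2.env = true  [A.off > 19]
18. n0.acc = -4  [f.cnt - 32]
19. n0.depth = "yv"  ["yv"]

true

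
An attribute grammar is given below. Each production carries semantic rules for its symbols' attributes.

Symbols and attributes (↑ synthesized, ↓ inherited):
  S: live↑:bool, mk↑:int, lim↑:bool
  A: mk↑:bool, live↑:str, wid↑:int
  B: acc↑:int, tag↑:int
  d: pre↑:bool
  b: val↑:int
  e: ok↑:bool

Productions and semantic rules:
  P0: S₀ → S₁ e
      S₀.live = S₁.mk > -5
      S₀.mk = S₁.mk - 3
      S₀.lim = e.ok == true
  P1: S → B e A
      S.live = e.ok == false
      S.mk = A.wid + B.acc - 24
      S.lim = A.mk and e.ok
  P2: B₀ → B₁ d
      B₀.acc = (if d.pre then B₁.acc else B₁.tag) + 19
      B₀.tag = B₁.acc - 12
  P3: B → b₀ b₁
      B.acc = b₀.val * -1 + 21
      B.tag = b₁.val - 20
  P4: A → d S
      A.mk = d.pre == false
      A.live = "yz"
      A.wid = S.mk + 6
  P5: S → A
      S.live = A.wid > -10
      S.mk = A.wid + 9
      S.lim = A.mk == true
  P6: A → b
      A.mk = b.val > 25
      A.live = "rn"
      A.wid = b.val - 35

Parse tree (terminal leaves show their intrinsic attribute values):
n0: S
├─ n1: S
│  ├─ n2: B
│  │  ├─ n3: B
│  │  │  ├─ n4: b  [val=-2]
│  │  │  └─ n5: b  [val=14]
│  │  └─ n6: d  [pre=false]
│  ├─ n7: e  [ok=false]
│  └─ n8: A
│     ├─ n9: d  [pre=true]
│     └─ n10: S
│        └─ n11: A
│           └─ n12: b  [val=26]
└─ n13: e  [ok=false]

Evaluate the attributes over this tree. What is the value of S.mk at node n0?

1. n4.val = -2  [terminal]
2. n5.val = 14  [terminal]
3. n3.acc = 23  [b₀.val * -1 + 21]
4. n3.tag = -6  [b₁.val - 20]
5. n6.pre = false  [terminal]
6. n2.acc = 13  [(if d.pre then B₁.acc else B₁.tag) + 19]
7. n2.tag = 11  [B₁.acc - 12]
8. n7.ok = false  [terminal]
9. n9.pre = true  [terminal]
10. n12.val = 26  [terminal]
11. n11.mk = true  [b.val > 25]
12. n11.live = "rn"  ["rn"]
13. n11.wid = -9  [b.val - 35]
14. n10.live = true  [A.wid > -10]
15. n10.mk = 0  [A.wid + 9]
16. n10.lim = true  [A.mk == true]
17. n8.mk = false  [d.pre == false]
18. n8.live = "yz"  ["yz"]
19. n8.wid = 6  [S.mk + 6]
20. n1.live = true  [e.ok == false]
21. n1.mk = -5  [A.wid + B.acc - 24]
22. n1.lim = false  [A.mk and e.ok]
23. n13.ok = false  [terminal]
24. n0.live = false  [S₁.mk > -5]
25. n0.mk = -8  [S₁.mk - 3]
26. n0.lim = false  [e.ok == true]

-8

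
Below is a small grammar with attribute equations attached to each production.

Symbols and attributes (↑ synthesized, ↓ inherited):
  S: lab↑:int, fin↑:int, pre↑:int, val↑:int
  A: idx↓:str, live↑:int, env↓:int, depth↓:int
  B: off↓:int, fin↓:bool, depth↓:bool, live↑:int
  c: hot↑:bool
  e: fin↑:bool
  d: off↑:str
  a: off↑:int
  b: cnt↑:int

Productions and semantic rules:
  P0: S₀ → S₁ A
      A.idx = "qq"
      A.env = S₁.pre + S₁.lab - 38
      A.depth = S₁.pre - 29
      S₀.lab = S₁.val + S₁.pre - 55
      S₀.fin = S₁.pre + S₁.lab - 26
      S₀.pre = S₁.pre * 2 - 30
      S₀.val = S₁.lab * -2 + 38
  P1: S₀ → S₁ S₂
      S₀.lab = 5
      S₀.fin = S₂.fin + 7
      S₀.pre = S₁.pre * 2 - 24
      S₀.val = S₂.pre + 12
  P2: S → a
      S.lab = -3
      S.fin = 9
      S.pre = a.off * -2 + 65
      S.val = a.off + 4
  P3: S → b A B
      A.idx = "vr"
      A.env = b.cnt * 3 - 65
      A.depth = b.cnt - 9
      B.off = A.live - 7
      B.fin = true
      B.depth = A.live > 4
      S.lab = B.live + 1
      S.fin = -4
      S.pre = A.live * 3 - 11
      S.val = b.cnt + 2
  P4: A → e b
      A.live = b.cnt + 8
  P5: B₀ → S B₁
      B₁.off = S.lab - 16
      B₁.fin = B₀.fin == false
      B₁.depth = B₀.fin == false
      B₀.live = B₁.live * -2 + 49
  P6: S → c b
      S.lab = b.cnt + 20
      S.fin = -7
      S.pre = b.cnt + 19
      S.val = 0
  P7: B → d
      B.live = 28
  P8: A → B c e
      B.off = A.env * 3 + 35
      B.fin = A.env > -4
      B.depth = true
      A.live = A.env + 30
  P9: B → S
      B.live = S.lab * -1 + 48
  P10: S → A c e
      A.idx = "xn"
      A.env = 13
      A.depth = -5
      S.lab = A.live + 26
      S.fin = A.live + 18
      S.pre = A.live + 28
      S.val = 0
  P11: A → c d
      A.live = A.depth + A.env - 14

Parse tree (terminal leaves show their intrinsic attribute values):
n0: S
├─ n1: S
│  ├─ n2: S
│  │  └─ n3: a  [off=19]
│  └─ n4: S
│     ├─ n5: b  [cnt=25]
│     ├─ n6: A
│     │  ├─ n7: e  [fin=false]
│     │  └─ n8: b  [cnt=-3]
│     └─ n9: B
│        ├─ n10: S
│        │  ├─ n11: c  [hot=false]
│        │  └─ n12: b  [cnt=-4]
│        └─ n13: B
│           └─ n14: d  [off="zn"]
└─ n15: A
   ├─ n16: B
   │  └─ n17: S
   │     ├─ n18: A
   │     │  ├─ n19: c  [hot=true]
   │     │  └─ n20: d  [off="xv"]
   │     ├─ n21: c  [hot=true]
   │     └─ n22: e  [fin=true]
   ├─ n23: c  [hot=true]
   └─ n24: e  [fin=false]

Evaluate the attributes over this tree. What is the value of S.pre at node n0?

30

1. n3.off = 19  [terminal]
2. n2.lab = -3  [-3]
3. n2.fin = 9  [9]
4. n2.pre = 27  [a.off * -2 + 65]
5. n2.val = 23  [a.off + 4]
6. n5.cnt = 25  [terminal]
7. n6.idx = "vr"  ["vr"]
8. n6.env = 10  [b.cnt * 3 - 65]
9. n6.depth = 16  [b.cnt - 9]
10. n7.fin = false  [terminal]
11. n8.cnt = -3  [terminal]
12. n6.live = 5  [b.cnt + 8]
13. n9.off = -2  [A.live - 7]
14. n9.fin = true  [true]
15. n9.depth = true  [A.live > 4]
16. n11.hot = false  [terminal]
17. n12.cnt = -4  [terminal]
18. n10.lab = 16  [b.cnt + 20]
19. n10.fin = -7  [-7]
20. n10.pre = 15  [b.cnt + 19]
21. n10.val = 0  [0]
22. n13.off = 0  [S.lab - 16]
23. n13.fin = false  [B₀.fin == false]
24. n13.depth = false  [B₀.fin == false]
25. n14.off = "zn"  [terminal]
26. n13.live = 28  [28]
27. n9.live = -7  [B₁.live * -2 + 49]
28. n4.lab = -6  [B.live + 1]
29. n4.fin = -4  [-4]
30. n4.pre = 4  [A.live * 3 - 11]
31. n4.val = 27  [b.cnt + 2]
32. n1.lab = 5  [5]
33. n1.fin = 3  [S₂.fin + 7]
34. n1.pre = 30  [S₁.pre * 2 - 24]
35. n1.val = 16  [S₂.pre + 12]
36. n15.idx = "qq"  ["qq"]
37. n15.env = -3  [S₁.pre + S₁.lab - 38]
38. n15.depth = 1  [S₁.pre - 29]
39. n16.off = 26  [A.env * 3 + 35]
40. n16.fin = true  [A.env > -4]
41. n16.depth = true  [true]
42. n18.idx = "xn"  ["xn"]
43. n18.env = 13  [13]
44. n18.depth = -5  [-5]
45. n19.hot = true  [terminal]
46. n20.off = "xv"  [terminal]
47. n18.live = -6  [A.depth + A.env - 14]
48. n21.hot = true  [terminal]
49. n22.fin = true  [terminal]
50. n17.lab = 20  [A.live + 26]
51. n17.fin = 12  [A.live + 18]
52. n17.pre = 22  [A.live + 28]
53. n17.val = 0  [0]
54. n16.live = 28  [S.lab * -1 + 48]
55. n23.hot = true  [terminal]
56. n24.fin = false  [terminal]
57. n15.live = 27  [A.env + 30]
58. n0.lab = -9  [S₁.val + S₁.pre - 55]
59. n0.fin = 9  [S₁.pre + S₁.lab - 26]
60. n0.pre = 30  [S₁.pre * 2 - 30]
61. n0.val = 28  [S₁.lab * -2 + 38]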